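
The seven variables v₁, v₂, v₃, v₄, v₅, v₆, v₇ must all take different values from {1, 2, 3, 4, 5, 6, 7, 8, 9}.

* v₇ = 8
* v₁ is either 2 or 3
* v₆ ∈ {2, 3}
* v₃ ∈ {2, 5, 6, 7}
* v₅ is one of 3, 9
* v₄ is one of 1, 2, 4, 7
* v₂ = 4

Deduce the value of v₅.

9

v₂'s domain is down to {4}, so v₂ = 4. So v₄ can't be 4.
v₇ must be 8 (only option left).
v₁ and v₆ between them cover only {2, 3} — a naked pair. Remove those values from v₃, v₄, v₅.
So v₅ = 9.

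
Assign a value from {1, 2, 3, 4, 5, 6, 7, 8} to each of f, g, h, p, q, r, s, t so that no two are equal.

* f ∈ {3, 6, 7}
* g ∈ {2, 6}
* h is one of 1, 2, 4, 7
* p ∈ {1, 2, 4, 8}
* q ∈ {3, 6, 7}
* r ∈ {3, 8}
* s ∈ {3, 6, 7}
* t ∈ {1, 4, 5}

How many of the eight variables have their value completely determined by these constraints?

Among the 8 variables, 5 fits only t (and all 8 values in {1, 2, 3, 4, 5, 6, 7, 8} must be used), so t = 5.
f, q, s share exactly the 3 values {3, 6, 7}; by pigeonhole those values go to them, so strike 3, 6, 7 from g, h, r.
g has just one choice, so g = 2. Strike 2 from h, p.
That leaves r = 8. Eliminate 8 elsewhere: p.
Determined: g=2, r=8, t=5. The other variables each still have more than one consistent value. That makes 3.

3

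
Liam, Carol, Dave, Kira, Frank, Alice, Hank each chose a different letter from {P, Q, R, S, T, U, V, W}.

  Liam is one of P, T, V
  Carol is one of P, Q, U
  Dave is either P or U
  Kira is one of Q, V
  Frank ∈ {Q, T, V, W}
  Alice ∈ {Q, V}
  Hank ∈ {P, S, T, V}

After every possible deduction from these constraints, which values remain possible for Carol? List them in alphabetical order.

P, U

The 7 variables draw from only 7 values {P, Q, S, T, U, V, W}, so each is used; only Hank can be S, hence Hank = S.
Among the 6 still-open variables, W fits only Frank (and all 6 values in {P, Q, T, U, V, W} must be used), so Frank = W.
The 5 still-open variables draw from only 5 values {P, Q, T, U, V}, so each is used; only Liam can be T, hence Liam = T.
Kira and Alice share exactly the 2 values {Q, V}; by pigeonhole those values go to them, so strike Q, V from Carol.
No further eliminations apply; Carol can still be any of P, U.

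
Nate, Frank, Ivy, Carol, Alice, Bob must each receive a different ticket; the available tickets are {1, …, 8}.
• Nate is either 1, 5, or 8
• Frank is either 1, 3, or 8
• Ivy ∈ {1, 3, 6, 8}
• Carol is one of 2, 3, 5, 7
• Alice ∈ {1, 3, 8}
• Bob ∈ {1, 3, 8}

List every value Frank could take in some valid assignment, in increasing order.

1, 3, 8

Frank, Alice, Bob between them cover only {1, 3, 8} — a naked triple. Remove those values from Nate, Ivy, Carol.
Nate has just one choice, so Nate = 5. Eliminate 5 elsewhere: Carol.
Ivy's domain is down to {6}, so Ivy = 6.
No further eliminations apply; Frank can still be any of 1, 3, 8.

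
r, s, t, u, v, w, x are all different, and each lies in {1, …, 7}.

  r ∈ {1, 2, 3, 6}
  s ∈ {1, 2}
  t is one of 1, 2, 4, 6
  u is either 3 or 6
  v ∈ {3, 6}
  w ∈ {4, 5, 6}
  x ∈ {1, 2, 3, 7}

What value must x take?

The 7 variables together cover exactly {1, 2, 3, 4, 5, 6, 7} — 7 values for 7 variables — and 5 appears only in w's list, so w = 5.
The 6 still-open variables together cover exactly {1, 2, 3, 4, 6, 7} — 6 values for 6 variables — and 4 appears only in t's list, so t = 4.
The 5 still-open variables together cover exactly {1, 2, 3, 6, 7} — 5 values for 5 variables — and 7 appears only in x's list, so x = 7.

7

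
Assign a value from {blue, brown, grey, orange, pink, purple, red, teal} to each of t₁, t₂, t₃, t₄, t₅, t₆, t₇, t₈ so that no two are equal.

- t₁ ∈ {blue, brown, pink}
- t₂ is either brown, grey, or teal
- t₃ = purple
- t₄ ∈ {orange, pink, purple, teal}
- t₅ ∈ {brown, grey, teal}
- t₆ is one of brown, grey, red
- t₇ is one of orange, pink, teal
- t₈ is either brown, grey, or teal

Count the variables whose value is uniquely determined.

t₃ has just one choice, so t₃ = purple. So t₄ can't be purple.
The 7 still-open variables draw from only 7 values {blue, brown, grey, orange, pink, red, teal}, so each is used; only t₁ can be blue, hence t₁ = blue.
The 6 still-open variables together cover exactly {brown, grey, orange, pink, red, teal} — 6 values for 6 variables — and red appears only in t₆'s list, so t₆ = red.
The 3 variables t₂, t₅, t₈ are confined to {brown, grey, teal}, which locks those values in; drop them from t₄, t₇.
Determined: t₁=blue, t₃=purple, t₆=red. The other variables each still have more than one consistent value. That makes 3.

3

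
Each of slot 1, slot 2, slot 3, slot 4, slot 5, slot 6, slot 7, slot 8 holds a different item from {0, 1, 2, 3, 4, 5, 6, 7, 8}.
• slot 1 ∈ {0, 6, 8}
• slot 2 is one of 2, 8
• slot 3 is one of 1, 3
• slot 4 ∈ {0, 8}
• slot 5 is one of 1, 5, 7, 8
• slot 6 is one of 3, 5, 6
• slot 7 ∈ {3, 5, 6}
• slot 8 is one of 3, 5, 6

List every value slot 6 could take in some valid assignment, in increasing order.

3, 5, 6

The 8 variables together cover exactly {0, 1, 2, 3, 5, 6, 7, 8} — 8 values for 8 variables — and 2 appears only in slot 2's list, so slot 2 = 2.
The 7 still-open variables draw from only 7 values {0, 1, 3, 5, 6, 7, 8}, so each is used; only slot 5 can be 7, hence slot 5 = 7.
The 6 still-open variables together cover exactly {0, 1, 3, 5, 6, 8} — 6 values for 6 variables — and 1 appears only in slot 3's list, so slot 3 = 1.
slot 6, slot 7, slot 8 share exactly the 3 values {3, 5, 6}; by pigeonhole those values go to them, so strike 3, 5, 6 from slot 1.
No further eliminations apply; slot 6 can still be any of 3, 5, 6.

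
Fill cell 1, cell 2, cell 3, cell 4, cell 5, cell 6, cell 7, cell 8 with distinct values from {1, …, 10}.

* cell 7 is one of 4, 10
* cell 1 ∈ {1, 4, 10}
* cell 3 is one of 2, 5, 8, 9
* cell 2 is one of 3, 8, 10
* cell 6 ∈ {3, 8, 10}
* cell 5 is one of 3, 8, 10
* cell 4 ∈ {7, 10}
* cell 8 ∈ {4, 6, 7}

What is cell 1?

1

The 3 variables cell 2, cell 5, cell 6 are confined to {3, 8, 10}, which locks those values in; drop them from cell 1, cell 3, cell 4, cell 7.
cell 4 must be 7 (only option left). So cell 8 can't be 7.
cell 7's domain is down to {4}, so cell 7 = 4. Strike 4 from cell 1, cell 8.
So cell 1 = 1.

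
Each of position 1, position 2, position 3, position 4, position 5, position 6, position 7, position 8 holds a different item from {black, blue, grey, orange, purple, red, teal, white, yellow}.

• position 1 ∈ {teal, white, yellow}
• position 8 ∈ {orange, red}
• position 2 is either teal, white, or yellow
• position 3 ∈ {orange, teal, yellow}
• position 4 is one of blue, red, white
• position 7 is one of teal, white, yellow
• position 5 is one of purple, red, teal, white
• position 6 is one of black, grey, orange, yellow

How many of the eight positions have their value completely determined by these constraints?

4

position 1, position 2, position 7 between them cover only {teal, white, yellow} — a naked triple. Remove those values from position 3, position 4, position 5, position 6.
position 3 must be orange (only option left). Remove orange from position 6, position 8.
That leaves position 8 = red. Strike red from position 4, position 5.
position 4 has just one choice, so position 4 = blue.
That leaves position 5 = purple.
Determined: position 3=orange, position 4=blue, position 5=purple, position 8=red. The other positions each still have more than one consistent value. That makes 4.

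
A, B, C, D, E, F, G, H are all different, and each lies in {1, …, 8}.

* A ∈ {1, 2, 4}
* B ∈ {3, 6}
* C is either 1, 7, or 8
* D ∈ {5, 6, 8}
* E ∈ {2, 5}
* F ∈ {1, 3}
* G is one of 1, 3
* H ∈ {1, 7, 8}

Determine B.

6

Among the 8 variables, 4 fits only A (and all 8 values in {1, 2, 3, 4, 5, 6, 7, 8} must be used), so A = 4.
The 7 still-open variables together cover exactly {1, 2, 3, 5, 6, 7, 8} — 7 values for 7 variables — and 2 appears only in E's list, so E = 2.
The 6 still-open variables draw from only 6 values {1, 3, 5, 6, 7, 8}, so each is used; only D can be 5, hence D = 5.
The 5 still-open variables draw from only 5 values {1, 3, 6, 7, 8}, so each is used; only B can be 6, hence B = 6.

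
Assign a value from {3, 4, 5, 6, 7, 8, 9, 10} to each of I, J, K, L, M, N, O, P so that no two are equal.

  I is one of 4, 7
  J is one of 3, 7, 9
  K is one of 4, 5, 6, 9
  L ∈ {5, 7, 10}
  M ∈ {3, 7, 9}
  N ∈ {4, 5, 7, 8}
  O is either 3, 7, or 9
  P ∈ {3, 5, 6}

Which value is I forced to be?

4

The 8 variables draw from only 8 values {3, 4, 5, 6, 7, 8, 9, 10}, so each is used; only N can be 8, hence N = 8.
Among the 7 still-open variables, 10 fits only L (and all 7 values in {3, 4, 5, 6, 7, 9, 10} must be used), so L = 10.
J, M, O share exactly the 3 values {3, 7, 9}; by pigeonhole those values go to them, so strike 3, 7, 9 from I, K, P.
So I = 4.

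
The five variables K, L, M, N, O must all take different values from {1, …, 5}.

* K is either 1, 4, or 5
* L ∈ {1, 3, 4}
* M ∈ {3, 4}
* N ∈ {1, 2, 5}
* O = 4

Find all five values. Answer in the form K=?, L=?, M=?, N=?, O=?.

K=5, L=1, M=3, N=2, O=4

O has just one choice, so O = 4. Remove 4 from K, L, M.
That leaves M = 3. Remove 3 from L.
L must be 1 (only option left). Strike 1 from K, N.
That leaves K = 5. Strike 5 from N.
N must be 2 (only option left).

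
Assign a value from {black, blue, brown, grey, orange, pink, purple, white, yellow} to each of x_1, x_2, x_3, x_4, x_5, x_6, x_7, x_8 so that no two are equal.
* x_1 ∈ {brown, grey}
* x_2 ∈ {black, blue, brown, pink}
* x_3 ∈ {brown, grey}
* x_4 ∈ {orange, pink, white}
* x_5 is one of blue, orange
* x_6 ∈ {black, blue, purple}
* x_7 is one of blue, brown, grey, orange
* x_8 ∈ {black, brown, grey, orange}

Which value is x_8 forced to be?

Among the 8 variables, purple fits only x_6 (and all 8 values in {black, blue, brown, grey, orange, pink, purple, white} must be used), so x_6 = purple.
Among the 7 still-open variables, white fits only x_4 (and all 7 values in {black, blue, brown, grey, orange, pink, white} must be used), so x_4 = white.
The 6 still-open variables draw from only 6 values {black, blue, brown, grey, orange, pink}, so each is used; only x_2 can be pink, hence x_2 = pink.
The 5 still-open variables draw from only 5 values {black, blue, brown, grey, orange}, so each is used; only x_8 can be black, hence x_8 = black.

black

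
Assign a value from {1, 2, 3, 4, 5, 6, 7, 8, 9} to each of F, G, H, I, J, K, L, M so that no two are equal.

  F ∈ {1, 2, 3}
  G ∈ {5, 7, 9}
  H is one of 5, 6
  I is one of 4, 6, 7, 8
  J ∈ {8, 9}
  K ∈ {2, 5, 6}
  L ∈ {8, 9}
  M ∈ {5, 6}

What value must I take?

H and M between them cover only {5, 6} — a naked pair. Remove those values from G, I, K.
K has just one choice, so K = 2. So F can't be 2.
J and L share exactly the 2 values {8, 9}; by pigeonhole those values go to them, so strike 8, 9 from G, I.
G's domain is down to {7}, so G = 7. Remove 7 from I.
So I = 4.

4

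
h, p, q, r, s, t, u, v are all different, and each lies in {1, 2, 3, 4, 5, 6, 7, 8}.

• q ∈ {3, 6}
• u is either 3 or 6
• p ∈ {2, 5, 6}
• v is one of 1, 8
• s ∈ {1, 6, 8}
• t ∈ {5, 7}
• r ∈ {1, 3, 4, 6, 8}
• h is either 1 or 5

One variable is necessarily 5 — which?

h

The 8 variables draw from only 8 values {1, 2, 3, 4, 5, 6, 7, 8}, so each is used; only p can be 2, hence p = 2.
Among the 7 still-open variables, 4 fits only r (and all 7 values in {1, 3, 4, 5, 6, 7, 8} must be used), so r = 4.
The 6 still-open variables together cover exactly {1, 3, 5, 6, 7, 8} — 6 values for 6 variables — and 7 appears only in t's list, so t = 7.
The 5 still-open variables together cover exactly {1, 3, 5, 6, 8} — 5 values for 5 variables — and 5 appears only in h's list, so h = 5.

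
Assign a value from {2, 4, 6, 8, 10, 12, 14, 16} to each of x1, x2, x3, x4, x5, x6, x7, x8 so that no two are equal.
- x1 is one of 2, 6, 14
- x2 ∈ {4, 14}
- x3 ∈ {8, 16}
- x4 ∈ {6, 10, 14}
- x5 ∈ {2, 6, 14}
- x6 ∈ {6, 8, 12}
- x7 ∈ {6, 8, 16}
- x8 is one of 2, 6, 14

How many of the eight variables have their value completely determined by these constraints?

3

Among the 8 variables, 4 fits only x2 (and all 8 values in {2, 4, 6, 8, 10, 12, 14, 16} must be used), so x2 = 4.
The 7 still-open variables draw from only 7 values {2, 6, 8, 10, 12, 14, 16}, so each is used; only x4 can be 10, hence x4 = 10.
The 6 still-open variables together cover exactly {2, 6, 8, 12, 14, 16} — 6 values for 6 variables — and 12 appears only in x6's list, so x6 = 12.
x1, x5, x8 share exactly the 3 values {2, 6, 14}; by pigeonhole those values go to them, so strike 2, 6, 14 from x7.
Determined: x2=4, x4=10, x6=12. The other variables each still have more than one consistent value. That makes 3.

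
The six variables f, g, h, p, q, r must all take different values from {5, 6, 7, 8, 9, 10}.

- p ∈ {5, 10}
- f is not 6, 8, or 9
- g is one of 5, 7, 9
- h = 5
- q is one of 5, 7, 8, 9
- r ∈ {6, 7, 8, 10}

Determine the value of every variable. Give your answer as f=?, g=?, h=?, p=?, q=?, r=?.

f=7, g=9, h=5, p=10, q=8, r=6

h has just one choice, so h = 5. Strike 5 from f, g, p, q.
p must be 10 (only option left). So f, r can't be 10.
f's domain is down to {7}, so f = 7. So g, q, r can't be 7.
g's domain is down to {9}, so g = 9. Strike 9 from q.
q's domain is down to {8}, so q = 8. Strike 8 from r.
r's domain is down to {6}, so r = 6.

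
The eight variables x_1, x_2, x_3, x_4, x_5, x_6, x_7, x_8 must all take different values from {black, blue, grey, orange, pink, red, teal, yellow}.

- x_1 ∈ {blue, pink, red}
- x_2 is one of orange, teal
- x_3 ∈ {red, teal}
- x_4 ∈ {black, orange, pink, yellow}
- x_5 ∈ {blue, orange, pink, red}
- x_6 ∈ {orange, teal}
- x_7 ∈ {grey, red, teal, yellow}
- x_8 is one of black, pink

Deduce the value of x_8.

black

The 8 variables together cover exactly {black, blue, grey, orange, pink, red, teal, yellow} — 8 values for 8 variables — and grey appears only in x_7's list, so x_7 = grey.
The 7 still-open variables draw from only 7 values {black, blue, orange, pink, red, teal, yellow}, so each is used; only x_4 can be yellow, hence x_4 = yellow.
Among the 6 still-open variables, black fits only x_8 (and all 6 values in {black, blue, orange, pink, red, teal} must be used), so x_8 = black.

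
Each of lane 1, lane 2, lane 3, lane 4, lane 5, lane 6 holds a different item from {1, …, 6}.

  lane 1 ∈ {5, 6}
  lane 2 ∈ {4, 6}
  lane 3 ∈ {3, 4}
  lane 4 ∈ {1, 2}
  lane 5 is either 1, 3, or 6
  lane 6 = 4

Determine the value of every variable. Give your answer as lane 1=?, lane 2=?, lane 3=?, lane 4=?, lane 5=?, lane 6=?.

lane 1=5, lane 2=6, lane 3=3, lane 4=2, lane 5=1, lane 6=4

lane 6 has just one choice, so lane 6 = 4. Strike 4 from lane 2, lane 3.
That leaves lane 2 = 6. Remove 6 from lane 1, lane 5.
lane 3 must be 3 (only option left). Eliminate 3 elsewhere: lane 5.
lane 5's domain is down to {1}, so lane 5 = 1. Strike 1 from lane 4.
That leaves lane 1 = 5.
lane 4 must be 2 (only option left).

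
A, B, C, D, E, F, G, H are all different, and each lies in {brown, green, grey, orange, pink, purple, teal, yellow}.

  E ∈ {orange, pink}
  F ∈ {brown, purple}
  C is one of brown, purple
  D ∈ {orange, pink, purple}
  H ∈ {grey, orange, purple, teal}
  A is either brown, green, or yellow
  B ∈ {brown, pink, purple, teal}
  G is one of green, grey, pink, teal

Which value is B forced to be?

The 8 variables together cover exactly {brown, green, grey, orange, pink, purple, teal, yellow} — 8 values for 8 variables — and yellow appears only in A's list, so A = yellow.
Among the 7 still-open variables, green fits only G (and all 7 values in {brown, green, grey, orange, pink, purple, teal} must be used), so G = green.
Among the 6 still-open variables, grey fits only H (and all 6 values in {brown, grey, orange, pink, purple, teal} must be used), so H = grey.
Among the 5 still-open variables, teal fits only B (and all 5 values in {brown, orange, pink, purple, teal} must be used), so B = teal.

teal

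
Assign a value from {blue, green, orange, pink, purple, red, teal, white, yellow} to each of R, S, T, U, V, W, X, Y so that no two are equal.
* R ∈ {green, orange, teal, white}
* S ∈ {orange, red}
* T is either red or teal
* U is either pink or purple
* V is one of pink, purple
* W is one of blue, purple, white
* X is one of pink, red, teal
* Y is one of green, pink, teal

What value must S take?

orange

Among the 8 variables, blue fits only W (and all 8 values in {blue, green, orange, pink, purple, red, teal, white} must be used), so W = blue.
The 7 still-open variables draw from only 7 values {green, orange, pink, purple, red, teal, white}, so each is used; only R can be white, hence R = white.
The 6 still-open variables draw from only 6 values {green, orange, pink, purple, red, teal}, so each is used; only Y can be green, hence Y = green.
The 5 still-open variables together cover exactly {orange, pink, purple, red, teal} — 5 values for 5 variables — and orange appears only in S's list, so S = orange.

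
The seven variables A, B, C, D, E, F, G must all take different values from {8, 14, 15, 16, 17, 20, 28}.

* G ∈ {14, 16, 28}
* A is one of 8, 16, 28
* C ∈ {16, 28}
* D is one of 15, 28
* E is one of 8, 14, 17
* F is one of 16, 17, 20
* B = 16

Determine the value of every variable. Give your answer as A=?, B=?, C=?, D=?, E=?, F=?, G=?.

A=8, B=16, C=28, D=15, E=17, F=20, G=14

B's domain is down to {16}, so B = 16. Eliminate 16 elsewhere: A, C, F, G.
C's domain is down to {28}, so C = 28. Remove 28 from A, D, G.
That leaves D = 15.
G must be 14 (only option left). So E can't be 14.
A must be 8 (only option left). Eliminate 8 elsewhere: E.
That leaves E = 17. Strike 17 from F.
That leaves F = 20.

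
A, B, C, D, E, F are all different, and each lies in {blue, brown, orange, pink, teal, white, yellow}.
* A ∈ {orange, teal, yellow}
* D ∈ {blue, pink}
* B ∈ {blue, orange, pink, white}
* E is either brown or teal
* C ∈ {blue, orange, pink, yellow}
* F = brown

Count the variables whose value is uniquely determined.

2

F's domain is down to {brown}, so F = brown. Eliminate brown elsewhere: E.
E's domain is down to {teal}, so E = teal. Strike teal from A.
Determined: E=teal, F=brown. The other variables each still have more than one consistent value. That makes 2.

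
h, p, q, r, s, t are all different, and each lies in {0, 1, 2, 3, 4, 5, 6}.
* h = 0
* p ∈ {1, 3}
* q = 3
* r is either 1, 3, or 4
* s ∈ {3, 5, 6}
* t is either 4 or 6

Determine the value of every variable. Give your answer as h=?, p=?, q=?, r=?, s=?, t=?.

h=0, p=1, q=3, r=4, s=5, t=6

h's domain is down to {0}, so h = 0.
q's domain is down to {3}, so q = 3. Remove 3 from p, r, s.
p's domain is down to {1}, so p = 1. Remove 1 from r.
r's domain is down to {4}, so r = 4. Strike 4 from t.
t must be 6 (only option left). Strike 6 from s.
s has just one choice, so s = 5.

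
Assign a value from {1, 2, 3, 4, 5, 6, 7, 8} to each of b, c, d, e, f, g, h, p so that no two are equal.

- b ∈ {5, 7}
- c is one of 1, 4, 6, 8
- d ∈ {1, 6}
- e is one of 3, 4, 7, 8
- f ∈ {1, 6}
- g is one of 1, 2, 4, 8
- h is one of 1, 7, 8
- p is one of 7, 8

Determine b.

5

Among the 8 variables, 2 fits only g (and all 8 values in {1, 2, 3, 4, 5, 6, 7, 8} must be used), so g = 2.
Among the 7 still-open variables, 3 fits only e (and all 7 values in {1, 3, 4, 5, 6, 7, 8} must be used), so e = 3.
The 6 still-open variables together cover exactly {1, 4, 5, 6, 7, 8} — 6 values for 6 variables — and 4 appears only in c's list, so c = 4.
The 5 still-open variables together cover exactly {1, 5, 6, 7, 8} — 5 values for 5 variables — and 5 appears only in b's list, so b = 5.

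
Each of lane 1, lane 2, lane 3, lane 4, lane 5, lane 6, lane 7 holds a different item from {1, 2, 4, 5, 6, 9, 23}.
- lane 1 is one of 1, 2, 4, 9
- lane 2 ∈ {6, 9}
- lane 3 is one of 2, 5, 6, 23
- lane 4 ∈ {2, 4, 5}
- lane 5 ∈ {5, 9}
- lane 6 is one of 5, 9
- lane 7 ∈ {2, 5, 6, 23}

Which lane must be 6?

Among the 7 variables, 1 fits only lane 1 (and all 7 values in {1, 2, 4, 5, 6, 9, 23} must be used), so lane 1 = 1.
The 6 still-open variables together cover exactly {2, 4, 5, 6, 9, 23} — 6 values for 6 variables — and 4 appears only in lane 4's list, so lane 4 = 4.
lane 5 and lane 6 between them cover only {5, 9} — a naked pair. Remove those values from lane 2, lane 3, lane 7.
So 6 goes to lane 2.

lane 2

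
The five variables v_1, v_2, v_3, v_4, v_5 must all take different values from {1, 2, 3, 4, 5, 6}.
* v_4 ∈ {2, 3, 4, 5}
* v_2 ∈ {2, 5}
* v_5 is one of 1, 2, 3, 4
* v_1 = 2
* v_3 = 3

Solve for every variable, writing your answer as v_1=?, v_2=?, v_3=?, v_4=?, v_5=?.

v_1's domain is down to {2}, so v_1 = 2. Eliminate 2 elsewhere: v_2, v_4, v_5.
v_2 has just one choice, so v_2 = 5. Remove 5 from v_4.
v_3's domain is down to {3}, so v_3 = 3. Eliminate 3 elsewhere: v_4, v_5.
v_4 has just one choice, so v_4 = 4. Remove 4 from v_5.
v_5 must be 1 (only option left).

v_1=2, v_2=5, v_3=3, v_4=4, v_5=1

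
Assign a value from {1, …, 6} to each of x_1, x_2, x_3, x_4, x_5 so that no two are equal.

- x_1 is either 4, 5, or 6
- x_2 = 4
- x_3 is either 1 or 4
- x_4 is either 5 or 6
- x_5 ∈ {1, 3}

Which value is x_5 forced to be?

3

x_2 must be 4 (only option left). Remove 4 from x_1, x_3.
x_3 must be 1 (only option left). So x_5 can't be 1.
So x_5 = 3.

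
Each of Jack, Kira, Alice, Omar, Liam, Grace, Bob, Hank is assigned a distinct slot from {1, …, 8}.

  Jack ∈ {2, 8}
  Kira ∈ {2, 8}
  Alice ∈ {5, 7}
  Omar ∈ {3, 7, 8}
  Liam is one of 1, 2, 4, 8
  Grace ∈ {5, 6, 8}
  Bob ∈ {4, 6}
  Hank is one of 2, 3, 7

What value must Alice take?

The 8 variables draw from only 8 values {1, 2, 3, 4, 5, 6, 7, 8}, so each is used; only Liam can be 1, hence Liam = 1.
Among the 7 still-open variables, 4 fits only Bob (and all 7 values in {2, 3, 4, 5, 6, 7, 8} must be used), so Bob = 4.
The 6 still-open variables together cover exactly {2, 3, 5, 6, 7, 8} — 6 values for 6 variables — and 6 appears only in Grace's list, so Grace = 6.
The 5 still-open variables together cover exactly {2, 3, 5, 7, 8} — 5 values for 5 variables — and 5 appears only in Alice's list, so Alice = 5.

5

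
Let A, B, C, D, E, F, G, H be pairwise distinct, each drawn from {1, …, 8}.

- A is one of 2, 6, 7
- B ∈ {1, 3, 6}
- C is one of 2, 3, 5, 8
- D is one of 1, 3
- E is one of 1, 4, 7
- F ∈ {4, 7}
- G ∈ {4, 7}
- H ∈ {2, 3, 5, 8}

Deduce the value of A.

2

F and G between them cover only {4, 7} — a naked pair. Remove those values from A, E.
E must be 1 (only option left). Strike 1 from B, D.
That leaves D = 3. Eliminate 3 elsewhere: B, C, H.
B's domain is down to {6}, so B = 6. Eliminate 6 elsewhere: A.
So A = 2.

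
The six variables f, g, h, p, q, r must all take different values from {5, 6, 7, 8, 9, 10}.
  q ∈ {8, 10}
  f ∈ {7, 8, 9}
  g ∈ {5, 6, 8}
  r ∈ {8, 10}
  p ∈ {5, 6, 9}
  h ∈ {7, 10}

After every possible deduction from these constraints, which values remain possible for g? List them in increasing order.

5, 6

q and r between them cover only {8, 10} — a naked pair. Remove those values from f, g, h.
h's domain is down to {7}, so h = 7. Strike 7 from f.
That leaves f = 9. Remove 9 from p.
No further eliminations apply; g can still be any of 5, 6.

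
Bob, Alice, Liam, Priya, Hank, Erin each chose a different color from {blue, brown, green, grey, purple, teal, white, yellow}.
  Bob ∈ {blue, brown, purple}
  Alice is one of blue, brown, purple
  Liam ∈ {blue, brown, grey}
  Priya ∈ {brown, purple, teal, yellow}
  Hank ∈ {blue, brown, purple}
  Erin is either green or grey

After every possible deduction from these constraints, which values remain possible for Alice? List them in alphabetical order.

blue, brown, purple

Bob, Alice, Hank share exactly the 3 values {blue, brown, purple}; by pigeonhole those values go to them, so strike blue, brown, purple from Liam, Priya.
Liam has just one choice, so Liam = grey. Eliminate grey elsewhere: Erin.
That leaves Erin = green.
No further eliminations apply; Alice can still be any of blue, brown, purple.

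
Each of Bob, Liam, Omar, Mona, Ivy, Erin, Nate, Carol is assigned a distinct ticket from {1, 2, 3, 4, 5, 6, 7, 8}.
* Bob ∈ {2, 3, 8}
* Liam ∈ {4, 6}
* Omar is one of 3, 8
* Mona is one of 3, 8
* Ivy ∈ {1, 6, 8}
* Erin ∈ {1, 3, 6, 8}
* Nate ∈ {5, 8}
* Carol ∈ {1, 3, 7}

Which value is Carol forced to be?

The 8 variables draw from only 8 values {1, 2, 3, 4, 5, 6, 7, 8}, so each is used; only Bob can be 2, hence Bob = 2.
Among the 7 still-open variables, 4 fits only Liam (and all 7 values in {1, 3, 4, 5, 6, 7, 8} must be used), so Liam = 4.
The 6 still-open variables together cover exactly {1, 3, 5, 6, 7, 8} — 6 values for 6 variables — and 5 appears only in Nate's list, so Nate = 5.
The 5 still-open variables together cover exactly {1, 3, 6, 7, 8} — 5 values for 5 variables — and 7 appears only in Carol's list, so Carol = 7.

7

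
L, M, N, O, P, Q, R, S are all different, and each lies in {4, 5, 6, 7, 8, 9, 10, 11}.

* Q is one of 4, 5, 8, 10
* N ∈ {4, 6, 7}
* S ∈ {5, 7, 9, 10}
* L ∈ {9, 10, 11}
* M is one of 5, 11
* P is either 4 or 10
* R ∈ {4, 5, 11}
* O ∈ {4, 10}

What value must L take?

The 8 variables together cover exactly {4, 5, 6, 7, 8, 9, 10, 11} — 8 values for 8 variables — and 6 appears only in N's list, so N = 6.
Among the 7 still-open variables, 7 fits only S (and all 7 values in {4, 5, 7, 8, 9, 10, 11} must be used), so S = 7.
Among the 6 still-open variables, 8 fits only Q (and all 6 values in {4, 5, 8, 9, 10, 11} must be used), so Q = 8.
The 5 still-open variables draw from only 5 values {4, 5, 9, 10, 11}, so each is used; only L can be 9, hence L = 9.

9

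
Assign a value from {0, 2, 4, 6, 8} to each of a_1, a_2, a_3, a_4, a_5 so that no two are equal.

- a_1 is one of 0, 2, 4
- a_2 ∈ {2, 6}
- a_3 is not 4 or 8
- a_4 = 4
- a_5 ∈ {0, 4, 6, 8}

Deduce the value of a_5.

8

a_4's domain is down to {4}, so a_4 = 4. So a_1, a_5 can't be 4.
Among the 4 still-open variables, 8 fits only a_5 (and all 4 values in {0, 2, 6, 8} must be used), so a_5 = 8.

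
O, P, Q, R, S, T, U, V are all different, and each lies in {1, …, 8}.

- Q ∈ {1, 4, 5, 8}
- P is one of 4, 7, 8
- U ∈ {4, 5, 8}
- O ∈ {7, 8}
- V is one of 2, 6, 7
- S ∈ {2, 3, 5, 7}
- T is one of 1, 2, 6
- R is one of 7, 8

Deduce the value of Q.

1

The 8 variables together cover exactly {1, 2, 3, 4, 5, 6, 7, 8} — 8 values for 8 variables — and 3 appears only in S's list, so S = 3.
O and R share exactly the 2 values {7, 8}; by pigeonhole those values go to them, so strike 7, 8 from P, Q, U, V.
P must be 4 (only option left). Eliminate 4 elsewhere: Q, U.
U has just one choice, so U = 5. Strike 5 from Q.
So Q = 1.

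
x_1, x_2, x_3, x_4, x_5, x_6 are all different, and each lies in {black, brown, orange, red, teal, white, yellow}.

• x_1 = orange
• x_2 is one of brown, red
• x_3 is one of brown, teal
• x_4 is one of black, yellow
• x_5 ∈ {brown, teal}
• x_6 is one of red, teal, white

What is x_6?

x_1 has just one choice, so x_1 = orange.
x_3 and x_5 between them cover only {brown, teal} — a naked pair. Remove those values from x_2, x_6.
x_2 must be red (only option left). Remove red from x_6.
So x_6 = white.

white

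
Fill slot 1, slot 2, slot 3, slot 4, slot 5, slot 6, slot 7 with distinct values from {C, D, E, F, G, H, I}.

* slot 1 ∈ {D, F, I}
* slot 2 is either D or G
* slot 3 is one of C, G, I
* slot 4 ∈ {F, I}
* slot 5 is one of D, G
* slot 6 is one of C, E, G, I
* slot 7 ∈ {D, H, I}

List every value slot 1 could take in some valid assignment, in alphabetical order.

The 7 variables draw from only 7 values {C, D, E, F, G, H, I}, so each is used; only slot 6 can be E, hence slot 6 = E.
Among the 6 still-open variables, C fits only slot 3 (and all 6 values in {C, D, F, G, H, I} must be used), so slot 3 = C.
Among the 5 still-open variables, H fits only slot 7 (and all 5 values in {D, F, G, H, I} must be used), so slot 7 = H.
slot 2 and slot 5 between them cover only {D, G} — a naked pair. Remove those values from slot 1.
No further eliminations apply; slot 1 can still be any of F, I.

F, I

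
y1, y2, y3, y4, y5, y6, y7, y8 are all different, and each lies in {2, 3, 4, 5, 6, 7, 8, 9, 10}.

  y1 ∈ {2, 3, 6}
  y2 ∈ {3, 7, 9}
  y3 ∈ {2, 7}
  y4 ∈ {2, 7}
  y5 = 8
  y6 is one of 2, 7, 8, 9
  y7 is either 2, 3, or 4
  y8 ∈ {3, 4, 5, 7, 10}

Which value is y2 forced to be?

3

y5 has just one choice, so y5 = 8. Eliminate 8 elsewhere: y6.
y3 and y4 between them cover only {2, 7} — a naked pair. Remove those values from y1, y2, y6, y7, y8.
y6's domain is down to {9}, so y6 = 9. Eliminate 9 elsewhere: y2.
So y2 = 3.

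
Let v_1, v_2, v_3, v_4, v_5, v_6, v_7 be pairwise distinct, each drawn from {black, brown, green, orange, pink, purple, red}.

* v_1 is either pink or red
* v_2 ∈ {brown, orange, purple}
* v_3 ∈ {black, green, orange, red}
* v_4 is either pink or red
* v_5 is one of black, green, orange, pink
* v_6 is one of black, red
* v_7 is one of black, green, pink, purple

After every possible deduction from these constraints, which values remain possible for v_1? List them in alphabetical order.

pink, red

The 7 variables together cover exactly {black, brown, green, orange, pink, purple, red} — 7 values for 7 variables — and brown appears only in v_2's list, so v_2 = brown.
The 6 still-open variables draw from only 6 values {black, green, orange, pink, purple, red}, so each is used; only v_7 can be purple, hence v_7 = purple.
The 2 variables v_1 and v_4 are confined to {pink, red}, which locks those values in; drop them from v_3, v_5, v_6.
v_6 has just one choice, so v_6 = black. Eliminate black elsewhere: v_3, v_5.
No further eliminations apply; v_1 can still be any of pink, red.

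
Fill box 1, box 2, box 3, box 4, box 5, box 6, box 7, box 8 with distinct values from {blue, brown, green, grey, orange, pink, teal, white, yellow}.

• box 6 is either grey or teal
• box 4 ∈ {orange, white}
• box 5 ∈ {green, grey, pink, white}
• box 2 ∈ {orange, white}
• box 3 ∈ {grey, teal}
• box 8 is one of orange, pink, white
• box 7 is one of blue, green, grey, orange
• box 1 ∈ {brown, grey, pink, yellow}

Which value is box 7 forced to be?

The 2 variables box 2 and box 4 are confined to {orange, white}, which locks those values in; drop them from box 5, box 7, box 8.
box 8 has just one choice, so box 8 = pink. Strike pink from box 1, box 5.
box 3 and box 6 between them cover only {grey, teal} — a naked pair. Remove those values from box 1, box 5, box 7.
box 5's domain is down to {green}, so box 5 = green. Eliminate green elsewhere: box 7.
So box 7 = blue.

blue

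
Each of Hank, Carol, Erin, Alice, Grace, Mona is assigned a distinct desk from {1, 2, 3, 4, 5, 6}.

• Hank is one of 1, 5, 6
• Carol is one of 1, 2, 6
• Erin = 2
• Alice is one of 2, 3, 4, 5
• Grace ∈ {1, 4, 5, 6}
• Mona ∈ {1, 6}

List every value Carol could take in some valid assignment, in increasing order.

Erin's domain is down to {2}, so Erin = 2. Strike 2 from Carol, Alice.
The 5 still-open variables together cover exactly {1, 3, 4, 5, 6} — 5 values for 5 variables — and 3 appears only in Alice's list, so Alice = 3.
Among the 4 still-open variables, 4 fits only Grace (and all 4 values in {1, 4, 5, 6} must be used), so Grace = 4.
The 3 still-open variables draw from only 3 values {1, 5, 6}, so each is used; only Hank can be 5, hence Hank = 5.
No further eliminations apply; Carol can still be any of 1, 6.

1, 6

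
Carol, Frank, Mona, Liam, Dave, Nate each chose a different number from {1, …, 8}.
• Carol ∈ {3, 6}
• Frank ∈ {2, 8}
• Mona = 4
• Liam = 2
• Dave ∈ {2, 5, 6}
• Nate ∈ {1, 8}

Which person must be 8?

Mona must be 4 (only option left).
Liam must be 2 (only option left). Eliminate 2 elsewhere: Frank, Dave.
So 8 goes to Frank.

Frank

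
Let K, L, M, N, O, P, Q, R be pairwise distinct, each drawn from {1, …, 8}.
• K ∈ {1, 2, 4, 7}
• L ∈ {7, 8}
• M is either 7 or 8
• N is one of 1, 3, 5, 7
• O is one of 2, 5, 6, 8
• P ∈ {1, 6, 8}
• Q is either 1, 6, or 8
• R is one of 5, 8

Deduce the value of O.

2

The 8 variables together cover exactly {1, 2, 3, 4, 5, 6, 7, 8} — 8 values for 8 variables — and 3 appears only in N's list, so N = 3.
The 7 still-open variables together cover exactly {1, 2, 4, 5, 6, 7, 8} — 7 values for 7 variables — and 4 appears only in K's list, so K = 4.
Among the 6 still-open variables, 2 fits only O (and all 6 values in {1, 2, 5, 6, 7, 8} must be used), so O = 2.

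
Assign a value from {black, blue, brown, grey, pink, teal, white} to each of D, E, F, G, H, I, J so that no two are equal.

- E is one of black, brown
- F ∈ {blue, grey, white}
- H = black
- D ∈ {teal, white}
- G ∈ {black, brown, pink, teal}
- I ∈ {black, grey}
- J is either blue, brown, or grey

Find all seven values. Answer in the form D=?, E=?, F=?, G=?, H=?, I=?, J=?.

H has just one choice, so H = black. Eliminate black elsewhere: E, G, I.
I must be grey (only option left). Remove grey from F, J.
E's domain is down to {brown}, so E = brown. Strike brown from G, J.
J's domain is down to {blue}, so J = blue. So F can't be blue.
F must be white (only option left). So D can't be white.
D must be teal (only option left). Eliminate teal elsewhere: G.
G has just one choice, so G = pink.

D=teal, E=brown, F=white, G=pink, H=black, I=grey, J=blue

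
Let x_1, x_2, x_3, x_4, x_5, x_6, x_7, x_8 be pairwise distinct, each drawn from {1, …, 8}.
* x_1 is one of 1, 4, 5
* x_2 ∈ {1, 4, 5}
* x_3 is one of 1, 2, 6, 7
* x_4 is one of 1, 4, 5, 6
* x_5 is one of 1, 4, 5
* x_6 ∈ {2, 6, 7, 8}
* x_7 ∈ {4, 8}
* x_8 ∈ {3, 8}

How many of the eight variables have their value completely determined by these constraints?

Among the 8 variables, 3 fits only x_8 (and all 8 values in {1, 2, 3, 4, 5, 6, 7, 8} must be used), so x_8 = 3.
The 3 variables x_1, x_2, x_5 are confined to {1, 4, 5}, which locks those values in; drop them from x_3, x_4, x_7.
x_4 has just one choice, so x_4 = 6. Remove 6 from x_3, x_6.
x_7's domain is down to {8}, so x_7 = 8. Strike 8 from x_6.
Determined: x_4=6, x_7=8, x_8=3. The other variables each still have more than one consistent value. That makes 3.

3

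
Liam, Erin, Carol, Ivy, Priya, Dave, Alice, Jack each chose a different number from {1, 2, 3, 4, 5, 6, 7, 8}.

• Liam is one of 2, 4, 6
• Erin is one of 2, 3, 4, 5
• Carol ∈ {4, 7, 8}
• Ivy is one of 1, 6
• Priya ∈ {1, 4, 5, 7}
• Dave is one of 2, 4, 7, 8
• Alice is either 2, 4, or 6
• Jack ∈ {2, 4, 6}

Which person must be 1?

Among the 8 variables, 3 fits only Erin (and all 8 values in {1, 2, 3, 4, 5, 6, 7, 8} must be used), so Erin = 3.
Among the 7 still-open variables, 5 fits only Priya (and all 7 values in {1, 2, 4, 5, 6, 7, 8} must be used), so Priya = 5.
The 6 still-open variables draw from only 6 values {1, 2, 4, 6, 7, 8}, so each is used; only Ivy can be 1, hence Ivy = 1.

Ivy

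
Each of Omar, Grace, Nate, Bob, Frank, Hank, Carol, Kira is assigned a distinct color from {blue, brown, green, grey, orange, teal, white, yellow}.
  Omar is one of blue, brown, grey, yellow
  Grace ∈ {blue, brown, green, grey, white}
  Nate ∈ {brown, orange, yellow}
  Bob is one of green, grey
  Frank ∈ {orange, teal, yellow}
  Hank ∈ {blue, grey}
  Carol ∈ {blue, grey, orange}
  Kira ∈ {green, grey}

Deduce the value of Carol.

Among the 8 variables, teal fits only Frank (and all 8 values in {blue, brown, green, grey, orange, teal, white, yellow} must be used), so Frank = teal.
Among the 7 still-open variables, white fits only Grace (and all 7 values in {blue, brown, green, grey, orange, white, yellow} must be used), so Grace = white.
Bob and Kira share exactly the 2 values {green, grey}; by pigeonhole those values go to them, so strike green, grey from Omar, Hank, Carol.
Hank must be blue (only option left). Remove blue from Omar, Carol.
So Carol = orange.

orange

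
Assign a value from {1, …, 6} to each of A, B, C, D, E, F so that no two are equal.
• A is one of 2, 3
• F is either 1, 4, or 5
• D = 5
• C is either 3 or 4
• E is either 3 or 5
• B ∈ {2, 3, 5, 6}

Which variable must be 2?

A

D has just one choice, so D = 5. Eliminate 5 elsewhere: B, E, F.
E has just one choice, so E = 3. Eliminate 3 elsewhere: A, B, C.
So 2 goes to A.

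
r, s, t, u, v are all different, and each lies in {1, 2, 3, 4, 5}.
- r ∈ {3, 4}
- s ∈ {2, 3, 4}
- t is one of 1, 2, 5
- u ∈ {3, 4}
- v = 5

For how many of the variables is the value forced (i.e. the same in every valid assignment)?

v must be 5 (only option left). So t can't be 5.
The 4 still-open variables draw from only 4 values {1, 2, 3, 4}, so each is used; only t can be 1, hence t = 1.
Among the 3 still-open variables, 2 fits only s (and all 3 values in {2, 3, 4} must be used), so s = 2.
Determined: s=2, t=1, v=5. The other variables each still have more than one consistent value. That makes 3.

3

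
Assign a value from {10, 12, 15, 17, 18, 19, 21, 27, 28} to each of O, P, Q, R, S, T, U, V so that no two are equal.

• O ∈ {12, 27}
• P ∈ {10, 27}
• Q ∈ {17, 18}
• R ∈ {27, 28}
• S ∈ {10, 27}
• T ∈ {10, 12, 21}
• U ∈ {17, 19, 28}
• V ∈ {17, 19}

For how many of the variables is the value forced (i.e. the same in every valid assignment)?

4

The 8 variables together cover exactly {10, 12, 17, 18, 19, 21, 27, 28} — 8 values for 8 variables — and 18 appears only in Q's list, so Q = 18.
Among the 7 still-open variables, 21 fits only T (and all 7 values in {10, 12, 17, 19, 21, 27, 28} must be used), so T = 21.
The 6 still-open variables draw from only 6 values {10, 12, 17, 19, 27, 28}, so each is used; only O can be 12, hence O = 12.
P and S between them cover only {10, 27} — a naked pair. Remove those values from R.
R's domain is down to {28}, so R = 28. Strike 28 from U.
Determined: O=12, Q=18, R=28, T=21. The other variables each still have more than one consistent value. That makes 4.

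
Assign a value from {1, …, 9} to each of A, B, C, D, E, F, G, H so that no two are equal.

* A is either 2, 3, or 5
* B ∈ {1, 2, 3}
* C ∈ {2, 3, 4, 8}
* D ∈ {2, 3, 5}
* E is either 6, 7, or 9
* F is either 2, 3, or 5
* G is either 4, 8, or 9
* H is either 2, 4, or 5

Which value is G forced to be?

A, D, F share exactly the 3 values {2, 3, 5}; by pigeonhole those values go to them, so strike 2, 3, 5 from B, C, H.
B has just one choice, so B = 1.
H must be 4 (only option left). Strike 4 from C, G.
That leaves C = 8. Eliminate 8 elsewhere: G.
So G = 9.

9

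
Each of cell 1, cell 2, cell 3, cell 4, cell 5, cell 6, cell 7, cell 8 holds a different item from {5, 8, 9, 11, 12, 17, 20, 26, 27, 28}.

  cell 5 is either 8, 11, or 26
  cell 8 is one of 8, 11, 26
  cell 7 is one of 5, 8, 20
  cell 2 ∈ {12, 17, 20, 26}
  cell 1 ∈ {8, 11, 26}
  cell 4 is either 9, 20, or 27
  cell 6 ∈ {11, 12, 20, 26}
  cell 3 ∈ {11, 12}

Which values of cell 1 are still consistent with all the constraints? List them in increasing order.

cell 1, cell 5, cell 8 between them cover only {8, 11, 26} — a naked triple. Remove those values from cell 2, cell 3, cell 6, cell 7.
cell 3 has just one choice, so cell 3 = 12. Eliminate 12 elsewhere: cell 2, cell 6.
cell 6's domain is down to {20}, so cell 6 = 20. So cell 2, cell 4, cell 7 can't be 20.
That leaves cell 7 = 5.
cell 2 has just one choice, so cell 2 = 17.
No further eliminations apply; cell 1 can still be any of 8, 11, 26.

8, 11, 26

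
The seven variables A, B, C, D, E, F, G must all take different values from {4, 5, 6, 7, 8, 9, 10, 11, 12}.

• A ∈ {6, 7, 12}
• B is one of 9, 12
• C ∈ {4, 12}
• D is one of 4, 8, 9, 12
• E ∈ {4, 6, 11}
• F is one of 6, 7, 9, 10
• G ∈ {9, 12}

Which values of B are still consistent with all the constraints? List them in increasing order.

9, 12

B and G share exactly the 2 values {9, 12}; by pigeonhole those values go to them, so strike 9, 12 from A, C, D, F.
That leaves C = 4. Eliminate 4 elsewhere: D, E.
D's domain is down to {8}, so D = 8.
No further eliminations apply; B can still be any of 9, 12.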